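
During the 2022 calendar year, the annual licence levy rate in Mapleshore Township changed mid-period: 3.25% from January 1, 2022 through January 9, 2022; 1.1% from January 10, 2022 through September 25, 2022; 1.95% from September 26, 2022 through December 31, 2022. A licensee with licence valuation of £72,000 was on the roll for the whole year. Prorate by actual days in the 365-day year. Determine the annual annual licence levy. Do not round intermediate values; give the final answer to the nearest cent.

January 1 – January 9, 2022: 9 days at 3.25% → £72,000 × 3.25% × 9/365 = £57.6986
January 10 – September 25, 2022: 259 days at 1.1% → £72,000 × 1.1% × 259/365 = £561.9945
September 26 – December 31, 2022: 97 days at 1.95% → £72,000 × 1.95% × 97/365 = £373.1178
Total = £992.8110

£992.81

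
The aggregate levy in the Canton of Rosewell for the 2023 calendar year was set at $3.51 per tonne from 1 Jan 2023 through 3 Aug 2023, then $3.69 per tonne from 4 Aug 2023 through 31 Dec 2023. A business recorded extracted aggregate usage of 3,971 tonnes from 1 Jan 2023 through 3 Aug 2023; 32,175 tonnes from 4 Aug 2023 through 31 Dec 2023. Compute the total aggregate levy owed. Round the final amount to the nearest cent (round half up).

1 Jan – 3 Aug 2023: 3,971 tonnes at $3.51/tonne → $13938.21
4 Aug – 31 Dec 2023: 32,175 tonnes at $3.69/tonne → $118725.75

$132663.96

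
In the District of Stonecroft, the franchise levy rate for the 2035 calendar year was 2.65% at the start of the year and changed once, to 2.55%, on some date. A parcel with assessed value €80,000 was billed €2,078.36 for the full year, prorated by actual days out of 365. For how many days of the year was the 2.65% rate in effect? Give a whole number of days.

175 days

Let d = days at the first rate; then 365 − d days at the second rate.
€80,000 × [2.65%·d + 2.55%·(365−d)] / 365 = €2,078.36
Solving gives d = 175, so the new rate took effect on 25 June 2035.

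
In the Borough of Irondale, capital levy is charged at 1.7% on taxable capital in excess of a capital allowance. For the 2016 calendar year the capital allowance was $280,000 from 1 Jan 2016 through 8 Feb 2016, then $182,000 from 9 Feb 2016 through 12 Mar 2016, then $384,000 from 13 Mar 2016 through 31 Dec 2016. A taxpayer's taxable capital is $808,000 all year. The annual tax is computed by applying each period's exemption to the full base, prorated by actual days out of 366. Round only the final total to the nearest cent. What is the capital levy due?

$7,706.02

1 Jan – 8 Feb 2016: 39 days, exemption $280,000 → ($808,000 − $280,000) × 1.7% × 39/366 = $956.4590
9 Feb – 12 Mar 2016: 33 days, exemption $182,000 → ($808,000 − $182,000) × 1.7% × 33/366 = $959.5246
13 Mar – 31 Dec 2016: 294 days, exemption $384,000 → ($808,000 − $384,000) × 1.7% × 294/366 = $5,790.0328
Total = $7,706.0164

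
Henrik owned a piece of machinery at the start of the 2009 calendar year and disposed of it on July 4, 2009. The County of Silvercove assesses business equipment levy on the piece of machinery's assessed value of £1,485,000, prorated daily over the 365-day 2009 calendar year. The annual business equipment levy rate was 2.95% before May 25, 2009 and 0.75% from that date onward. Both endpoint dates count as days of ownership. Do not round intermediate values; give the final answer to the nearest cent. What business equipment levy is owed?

January 1 – May 24, 2009: 144 days at 2.95% → £1,485,000 × 2.95% × 144/365 = £17,282.9589
May 25 – July 4, 2009: 41 days at 0.75% → £1,485,000 × 0.75% × 41/365 = £1,251.0616
Total = £18,534.0205

£18,534.02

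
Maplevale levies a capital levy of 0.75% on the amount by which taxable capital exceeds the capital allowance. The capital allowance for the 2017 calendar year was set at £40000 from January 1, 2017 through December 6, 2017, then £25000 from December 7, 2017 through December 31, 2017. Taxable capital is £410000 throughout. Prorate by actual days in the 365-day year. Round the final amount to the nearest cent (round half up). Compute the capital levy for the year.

£2782.71

January 1 – December 6, 2017: 340 days, exemption £40000 → (£410000 − £40000) × 0.75% × 340/365 = £2584.9315
December 7 – December 31, 2017: 25 days, exemption £25000 → (£410000 − £25000) × 0.75% × 25/365 = £197.7740
Total = £2782.7055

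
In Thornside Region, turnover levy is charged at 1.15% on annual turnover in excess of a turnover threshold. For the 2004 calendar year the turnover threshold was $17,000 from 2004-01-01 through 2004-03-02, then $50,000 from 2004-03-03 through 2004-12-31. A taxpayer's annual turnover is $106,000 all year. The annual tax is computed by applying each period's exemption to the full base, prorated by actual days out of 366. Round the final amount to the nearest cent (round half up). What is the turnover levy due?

2004-01-01 to 2004-03-02: 62 days, exemption $17,000 → ($106,000 − $17,000) × 1.15% × 62/366 = $173.3798
2004-03-03 to 2004-12-31: 304 days, exemption $50,000 → ($106,000 − $50,000) × 1.15% × 304/366 = $534.9071
Total = $708.2869

$708.29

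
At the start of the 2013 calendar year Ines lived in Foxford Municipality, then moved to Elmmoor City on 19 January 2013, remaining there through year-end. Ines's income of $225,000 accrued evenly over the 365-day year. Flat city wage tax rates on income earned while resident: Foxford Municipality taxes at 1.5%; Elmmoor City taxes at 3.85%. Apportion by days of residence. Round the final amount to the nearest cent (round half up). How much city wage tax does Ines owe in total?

Foxford Municipality, 1 January – 18 January 2013: 18 days → $225,000 × 1.5% × 18/365 = $166.4384
Elmmoor City, 19 January – 31 December 2013: 347 days → $225,000 × 3.85% × 347/365 = $8,235.3082
Total = $8,401.7466

$8,401.75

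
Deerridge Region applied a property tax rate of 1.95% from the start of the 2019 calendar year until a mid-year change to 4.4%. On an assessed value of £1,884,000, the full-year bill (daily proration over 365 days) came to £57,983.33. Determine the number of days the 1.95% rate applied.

197 days

Let d = days at the first rate; then 365 − d days at the second rate.
£1,884,000 × [1.95%·d + 4.4%·(365−d)] / 365 = £57,983.33
Solving gives d = 197, so the new rate took effect on July 17, 2019.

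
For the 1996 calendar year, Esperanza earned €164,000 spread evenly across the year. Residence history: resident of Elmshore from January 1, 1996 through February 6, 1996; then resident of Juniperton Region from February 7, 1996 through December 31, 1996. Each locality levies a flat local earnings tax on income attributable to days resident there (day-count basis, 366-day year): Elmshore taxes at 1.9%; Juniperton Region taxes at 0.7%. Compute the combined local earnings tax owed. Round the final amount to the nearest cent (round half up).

€1,346.95

Elmshore, January 1 – February 6, 1996: 37 days → €164,000 × 1.9% × 37/366 = €315.0055
Juniperton Region, February 7 – December 31, 1996: 329 days → €164,000 × 0.7% × 329/366 = €1,031.9454
Total = €1,346.9508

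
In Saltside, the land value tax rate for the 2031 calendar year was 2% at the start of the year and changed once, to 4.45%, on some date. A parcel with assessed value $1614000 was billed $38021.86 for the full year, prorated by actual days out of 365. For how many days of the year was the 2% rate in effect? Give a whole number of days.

312 days

Let d = days at the first rate; then 365 − d days at the second rate.
$1614000 × [2%·d + 4.45%·(365−d)] / 365 = $38021.86
Solving gives d = 312, so the new rate took effect on 9 November 2031.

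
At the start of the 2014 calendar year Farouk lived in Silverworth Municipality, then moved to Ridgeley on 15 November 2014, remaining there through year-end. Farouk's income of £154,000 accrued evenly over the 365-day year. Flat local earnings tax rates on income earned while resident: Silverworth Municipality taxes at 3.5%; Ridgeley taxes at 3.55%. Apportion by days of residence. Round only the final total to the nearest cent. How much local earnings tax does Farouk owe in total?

Silverworth Municipality, 1 January – 14 November 2014: 318 days → £154,000 × 3.5% × 318/365 = £4,695.9452
Ridgeley, 15 November – 31 December 2014: 47 days → £154,000 × 3.55% × 47/365 = £703.9699
Total = £5,399.9151

£5,399.92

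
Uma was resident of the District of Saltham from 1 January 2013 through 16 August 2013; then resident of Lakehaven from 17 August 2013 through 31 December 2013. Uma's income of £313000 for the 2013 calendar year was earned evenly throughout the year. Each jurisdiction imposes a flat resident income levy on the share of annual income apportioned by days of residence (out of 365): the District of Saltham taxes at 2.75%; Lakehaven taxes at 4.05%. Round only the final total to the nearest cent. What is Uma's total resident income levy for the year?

The District of Saltham, 1 January – 16 August 2013: 228 days → £313000 × 2.75% × 228/365 = £5376.7397
Lakehaven, 17 August – 31 December 2013: 137 days → £313000 × 4.05% × 137/365 = £4758.0288
Total = £10134.7685

£10134.77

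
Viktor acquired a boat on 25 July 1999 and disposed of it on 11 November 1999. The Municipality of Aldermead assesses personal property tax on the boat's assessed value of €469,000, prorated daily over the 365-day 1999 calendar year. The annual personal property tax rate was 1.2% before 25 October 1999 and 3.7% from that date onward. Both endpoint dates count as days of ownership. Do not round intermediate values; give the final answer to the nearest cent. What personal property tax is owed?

25 July – 24 October 1999: 92 days at 1.2% → €469,000 × 1.2% × 92/365 = €1,418.5644
25 October – 11 November 1999: 18 days at 3.7% → €469,000 × 3.7% × 18/365 = €855.7644
Total = €2,274.3288

€2,274.33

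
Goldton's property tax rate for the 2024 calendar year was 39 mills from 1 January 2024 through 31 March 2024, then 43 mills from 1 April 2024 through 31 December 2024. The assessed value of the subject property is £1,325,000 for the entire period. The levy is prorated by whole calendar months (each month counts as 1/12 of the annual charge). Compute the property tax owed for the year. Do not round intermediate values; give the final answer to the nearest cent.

£55,650.00

1 January – 31 March 2024: 3 months at 39 mills → £1,325,000 × 3.9% × 3/12 = £12,918.7500
1 April – 31 December 2024: 9 months at 43 mills → £1,325,000 × 4.3% × 9/12 = £42,731.2500
Total = £55,650.0000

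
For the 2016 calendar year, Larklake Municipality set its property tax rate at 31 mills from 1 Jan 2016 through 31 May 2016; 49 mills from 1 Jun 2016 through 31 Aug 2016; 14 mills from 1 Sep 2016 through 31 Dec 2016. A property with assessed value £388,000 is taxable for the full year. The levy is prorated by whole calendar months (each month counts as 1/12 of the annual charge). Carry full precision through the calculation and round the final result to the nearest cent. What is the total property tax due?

£11,575.33

1 Jan – 31 May 2016: 5 months at 31 mills → £388,000 × 3.1% × 5/12 = £5,011.6667
1 Jun – 31 Aug 2016: 3 months at 49 mills → £388,000 × 4.9% × 3/12 = £4,753.0000
1 Sep – 31 Dec 2016: 4 months at 14 mills → £388,000 × 1.4% × 4/12 = £1,810.6667
Total = £11,575.3333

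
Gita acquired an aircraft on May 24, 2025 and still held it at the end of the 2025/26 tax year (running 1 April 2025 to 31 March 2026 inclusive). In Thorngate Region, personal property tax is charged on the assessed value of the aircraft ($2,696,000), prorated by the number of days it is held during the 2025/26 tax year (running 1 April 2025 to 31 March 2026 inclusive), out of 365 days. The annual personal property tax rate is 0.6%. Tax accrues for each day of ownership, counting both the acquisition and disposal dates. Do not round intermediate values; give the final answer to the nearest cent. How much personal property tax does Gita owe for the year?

Days held (May 24, 2025 – March 31, 2026): 312 out of 365
Tax = $2,696,000 × 0.6% × 312/365 = $13,827.1562

$13,827.16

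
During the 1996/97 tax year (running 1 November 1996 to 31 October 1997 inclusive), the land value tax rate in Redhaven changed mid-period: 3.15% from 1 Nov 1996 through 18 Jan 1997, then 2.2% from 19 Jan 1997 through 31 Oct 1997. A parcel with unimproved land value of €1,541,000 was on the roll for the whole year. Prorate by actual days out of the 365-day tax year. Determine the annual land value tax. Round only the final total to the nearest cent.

€37,070.55

1 Nov 1996 – 18 Jan 1997: 79 days at 3.15% → €1,541,000 × 3.15% × 79/365 = €10,506.2425
19 Jan – 31 Oct 1997: 286 days at 2.2% → €1,541,000 × 2.2% × 286/365 = €26,564.3068
Total = €37,070.5493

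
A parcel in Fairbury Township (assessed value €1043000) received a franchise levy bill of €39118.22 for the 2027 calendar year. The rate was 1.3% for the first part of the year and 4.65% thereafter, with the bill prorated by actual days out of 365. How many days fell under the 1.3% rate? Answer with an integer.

98 days

Let d = days at the first rate; then 365 − d days at the second rate.
€1043000 × [1.3%·d + 4.65%·(365−d)] / 365 = €39118.22
Solving gives d = 98, so the new rate took effect on 9 April 2027.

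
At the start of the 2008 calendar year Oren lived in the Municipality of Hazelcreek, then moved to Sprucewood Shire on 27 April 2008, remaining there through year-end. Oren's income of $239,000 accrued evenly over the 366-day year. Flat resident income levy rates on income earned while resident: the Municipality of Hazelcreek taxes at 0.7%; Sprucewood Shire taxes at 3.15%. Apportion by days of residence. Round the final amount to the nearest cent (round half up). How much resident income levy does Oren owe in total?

The Municipality of Hazelcreek, 1 January – 26 April 2008: 117 days → $239,000 × 0.7% × 117/366 = $534.8115
Sprucewood Shire, 27 April – 31 December 2008: 249 days → $239,000 × 3.15% × 249/366 = $5,121.8484
Total = $5,656.6598

$5,656.66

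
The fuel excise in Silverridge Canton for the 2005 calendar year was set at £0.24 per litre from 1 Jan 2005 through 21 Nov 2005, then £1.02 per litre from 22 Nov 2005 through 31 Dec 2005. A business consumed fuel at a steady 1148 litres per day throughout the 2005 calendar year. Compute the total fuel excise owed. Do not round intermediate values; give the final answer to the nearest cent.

£136382.40

1 Jan – 21 Nov 2005: 325 days × 1148 litres/day = 373,100 litres at £0.24/litre → £89544.00
22 Nov – 31 Dec 2005: 40 days × 1148 litres/day = 45,920 litres at £1.02/litre → £46838.40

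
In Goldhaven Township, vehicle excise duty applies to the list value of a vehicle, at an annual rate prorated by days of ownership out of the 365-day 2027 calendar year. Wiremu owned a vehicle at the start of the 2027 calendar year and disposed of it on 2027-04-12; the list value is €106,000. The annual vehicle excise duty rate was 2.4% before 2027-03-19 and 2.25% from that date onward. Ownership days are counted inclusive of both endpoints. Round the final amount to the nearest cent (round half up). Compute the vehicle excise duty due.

2027-01-01 to 2027-03-18: 77 days at 2.4% → €106,000 × 2.4% × 77/365 = €536.6795
2027-03-19 to 2027-04-12: 25 days at 2.25% → €106,000 × 2.25% × 25/365 = €163.3562
Total = €700.0356

€700.04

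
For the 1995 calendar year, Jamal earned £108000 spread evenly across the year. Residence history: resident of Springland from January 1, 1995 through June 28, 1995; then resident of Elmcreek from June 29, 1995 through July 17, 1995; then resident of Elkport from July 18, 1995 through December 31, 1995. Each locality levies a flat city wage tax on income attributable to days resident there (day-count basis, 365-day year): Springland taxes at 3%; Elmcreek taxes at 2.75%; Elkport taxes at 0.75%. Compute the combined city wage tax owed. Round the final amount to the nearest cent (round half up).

£2114.14

Springland, January 1 – June 28, 1995: 179 days → £108000 × 3% × 179/365 = £1588.9315
Elmcreek, June 29 – July 17, 1995: 19 days → £108000 × 2.75% × 19/365 = £154.6027
Elkport, July 18 – December 31, 1995: 167 days → £108000 × 0.75% × 167/365 = £370.6027
Total = £2114.1370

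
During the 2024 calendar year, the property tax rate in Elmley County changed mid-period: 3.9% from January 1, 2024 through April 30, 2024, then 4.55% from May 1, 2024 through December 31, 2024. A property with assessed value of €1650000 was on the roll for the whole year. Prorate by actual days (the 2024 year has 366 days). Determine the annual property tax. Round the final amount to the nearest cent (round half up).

€71529.30

January 1 – April 30, 2024: 121 days at 3.9% → €1650000 × 3.9% × 121/366 = €21274.1803
May 1 – December 31, 2024: 245 days at 4.55% → €1650000 × 4.55% × 245/366 = €50255.1230
Total = €71529.3033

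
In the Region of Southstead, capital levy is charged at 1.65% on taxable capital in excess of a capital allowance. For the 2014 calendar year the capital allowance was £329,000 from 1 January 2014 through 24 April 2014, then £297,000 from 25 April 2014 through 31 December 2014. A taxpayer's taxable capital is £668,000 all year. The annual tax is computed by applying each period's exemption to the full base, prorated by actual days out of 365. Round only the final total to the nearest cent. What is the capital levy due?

£5,956.59

1 January – 24 April 2014: 114 days, exemption £329,000 → (£668,000 − £329,000) × 1.65% × 114/365 = £1,747.0110
25 April – 31 December 2014: 251 days, exemption £297,000 → (£668,000 − £297,000) × 1.65% × 251/365 = £4,209.5795
Total = £5,956.5904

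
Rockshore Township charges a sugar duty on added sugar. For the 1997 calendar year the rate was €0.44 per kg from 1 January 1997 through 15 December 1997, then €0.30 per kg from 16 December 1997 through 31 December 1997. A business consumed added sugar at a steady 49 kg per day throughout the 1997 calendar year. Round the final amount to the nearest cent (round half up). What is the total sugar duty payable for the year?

€7,759.64

1 January – 15 December 1997: 349 days × 49 kg/day = 17,101 kg at €0.44/kg → €7,524.44
16 December – 31 December 1997: 16 days × 49 kg/day = 784 kg at €0.30/kg → €235.20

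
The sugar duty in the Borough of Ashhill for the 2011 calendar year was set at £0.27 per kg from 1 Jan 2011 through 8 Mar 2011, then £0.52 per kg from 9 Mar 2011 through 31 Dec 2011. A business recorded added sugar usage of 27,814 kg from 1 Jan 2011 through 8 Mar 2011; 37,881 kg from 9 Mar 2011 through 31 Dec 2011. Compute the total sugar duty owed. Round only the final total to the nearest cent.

£27,207.90

1 Jan – 8 Mar 2011: 27,814 kg at £0.27/kg → £7,509.78
9 Mar – 31 Dec 2011: 37,881 kg at £0.52/kg → £19,698.12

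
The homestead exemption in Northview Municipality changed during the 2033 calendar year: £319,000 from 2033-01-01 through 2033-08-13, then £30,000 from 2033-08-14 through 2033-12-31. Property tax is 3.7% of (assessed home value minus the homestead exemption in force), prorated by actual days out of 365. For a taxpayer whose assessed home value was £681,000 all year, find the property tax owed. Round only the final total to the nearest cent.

£17,495.42

2033-01-01 to 2033-08-13: 225 days, exemption £319,000 → (£681,000 − £319,000) × 3.7% × 225/365 = £8,256.5753
2033-08-14 to 2033-12-31: 140 days, exemption £30,000 → (£681,000 − £30,000) × 3.7% × 140/365 = £9,238.8493
Total = £17,495.4247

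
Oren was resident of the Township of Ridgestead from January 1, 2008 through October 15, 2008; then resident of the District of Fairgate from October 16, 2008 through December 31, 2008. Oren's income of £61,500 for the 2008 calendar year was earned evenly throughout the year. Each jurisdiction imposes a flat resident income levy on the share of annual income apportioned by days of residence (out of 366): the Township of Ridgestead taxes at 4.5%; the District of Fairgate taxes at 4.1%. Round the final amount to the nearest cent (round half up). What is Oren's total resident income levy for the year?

£2,715.75

The Township of Ridgestead, January 1 – October 15, 2008: 289 days → £61,500 × 4.5% × 289/366 = £2,185.2664
The District of Fairgate, October 16 – December 31, 2008: 77 days → £61,500 × 4.1% × 77/366 = £530.4795
Total = £2,715.7459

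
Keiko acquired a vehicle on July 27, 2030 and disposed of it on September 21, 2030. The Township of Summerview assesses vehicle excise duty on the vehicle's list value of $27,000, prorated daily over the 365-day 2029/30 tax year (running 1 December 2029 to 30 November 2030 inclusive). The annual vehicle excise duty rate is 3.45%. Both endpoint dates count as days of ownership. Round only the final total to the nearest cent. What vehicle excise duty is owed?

Days held (July 27 – September 21, 2030): 57 out of 365
Tax = $27,000 × 3.45% × 57/365 = $145.4671

$145.47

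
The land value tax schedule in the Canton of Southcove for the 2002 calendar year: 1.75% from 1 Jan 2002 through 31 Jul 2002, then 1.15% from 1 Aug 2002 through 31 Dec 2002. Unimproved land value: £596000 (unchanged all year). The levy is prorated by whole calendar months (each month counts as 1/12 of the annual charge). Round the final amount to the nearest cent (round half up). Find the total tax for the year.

1 Jan – 31 Jul 2002: 7 months at 1.75% → £596000 × 1.75% × 7/12 = £6084.1667
1 Aug – 31 Dec 2002: 5 months at 1.15% → £596000 × 1.15% × 5/12 = £2855.8333
Total = £8940.0000

£8940.00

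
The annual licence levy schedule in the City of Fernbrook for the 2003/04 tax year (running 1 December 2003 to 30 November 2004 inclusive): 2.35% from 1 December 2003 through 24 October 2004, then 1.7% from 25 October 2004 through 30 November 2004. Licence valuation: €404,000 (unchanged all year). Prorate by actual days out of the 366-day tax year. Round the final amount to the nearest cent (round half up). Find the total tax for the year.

€9,228.53

1 December 2003 – 24 October 2004: 329 days at 2.35% → €404,000 × 2.35% × 329/366 = €8,534.2240
25 October – 30 November 2004: 37 days at 1.7% → €404,000 × 1.7% × 37/366 = €694.3060
Total = €9,228.5301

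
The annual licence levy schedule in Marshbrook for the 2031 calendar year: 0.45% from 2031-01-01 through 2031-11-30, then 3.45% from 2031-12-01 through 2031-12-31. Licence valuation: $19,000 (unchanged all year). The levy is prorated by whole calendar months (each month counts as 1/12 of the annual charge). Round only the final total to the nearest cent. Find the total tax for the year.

2031-01-01 to 2031-11-30: 11 months at 0.45% → $19,000 × 0.45% × 11/12 = $78.3750
2031-12-01 to 2031-12-31: 1 month at 3.45% → $19,000 × 3.45% × 1/12 = $54.6250
Total = $133.0000

$133.00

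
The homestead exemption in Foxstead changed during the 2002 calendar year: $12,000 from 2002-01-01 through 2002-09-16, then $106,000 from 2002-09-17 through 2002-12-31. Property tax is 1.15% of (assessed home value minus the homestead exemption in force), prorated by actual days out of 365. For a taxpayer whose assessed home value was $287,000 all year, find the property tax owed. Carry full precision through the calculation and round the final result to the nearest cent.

2002-01-01 to 2002-09-16: 259 days, exemption $12,000 → ($287,000 − $12,000) × 1.15% × 259/365 = $2,244.0753
2002-09-17 to 2002-12-31: 106 days, exemption $106,000 → ($287,000 − $106,000) × 1.15% × 106/365 = $604.4904
Total = $2,848.5658

$2,848.57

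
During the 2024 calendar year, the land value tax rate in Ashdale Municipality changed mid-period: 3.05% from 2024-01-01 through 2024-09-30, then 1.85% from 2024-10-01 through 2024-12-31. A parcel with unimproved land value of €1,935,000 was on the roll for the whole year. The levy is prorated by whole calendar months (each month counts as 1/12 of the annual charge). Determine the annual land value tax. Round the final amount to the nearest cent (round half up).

2024-01-01 to 2024-09-30: 9 months at 3.05% → €1,935,000 × 3.05% × 9/12 = €44,263.1250
2024-10-01 to 2024-12-31: 3 months at 1.85% → €1,935,000 × 1.85% × 3/12 = €8,949.3750
Total = €53,212.5000

€53,212.50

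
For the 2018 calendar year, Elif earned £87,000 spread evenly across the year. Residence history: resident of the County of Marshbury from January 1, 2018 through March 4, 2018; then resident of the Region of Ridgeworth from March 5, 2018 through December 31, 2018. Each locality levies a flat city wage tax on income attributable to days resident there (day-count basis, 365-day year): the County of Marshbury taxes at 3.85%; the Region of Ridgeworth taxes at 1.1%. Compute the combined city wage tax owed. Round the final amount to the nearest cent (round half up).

The County of Marshbury, January 1 – March 4, 2018: 63 days → £87,000 × 3.85% × 63/365 = £578.1329
The Region of Ridgeworth, March 5 – December 31, 2018: 302 days → £87,000 × 1.1% × 302/365 = £791.8192
Total = £1,369.9521

£1,369.95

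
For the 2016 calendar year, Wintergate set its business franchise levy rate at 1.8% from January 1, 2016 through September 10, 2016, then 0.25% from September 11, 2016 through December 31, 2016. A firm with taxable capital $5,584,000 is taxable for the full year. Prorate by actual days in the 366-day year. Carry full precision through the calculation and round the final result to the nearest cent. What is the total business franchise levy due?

$74,026.14

January 1 – September 10, 2016: 254 days at 1.8% → $5,584,000 × 1.8% × 254/366 = $69,754.2295
September 11 – December 31, 2016: 112 days at 0.25% → $5,584,000 × 0.25% × 112/366 = $4,271.9126
Total = $74,026.1421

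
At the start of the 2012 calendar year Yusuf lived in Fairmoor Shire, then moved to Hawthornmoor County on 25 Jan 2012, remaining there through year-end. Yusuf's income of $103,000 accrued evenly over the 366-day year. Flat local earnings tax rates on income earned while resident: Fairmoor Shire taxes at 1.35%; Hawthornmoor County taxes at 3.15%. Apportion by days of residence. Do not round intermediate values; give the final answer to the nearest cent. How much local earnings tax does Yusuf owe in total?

Fairmoor Shire, 1 Jan – 24 Jan 2012: 24 days → $103,000 × 1.35% × 24/366 = $91.1803
Hawthornmoor County, 25 Jan – 31 Dec 2012: 342 days → $103,000 × 3.15% × 342/366 = $3,031.7459
Total = $3,122.9262

$3,122.93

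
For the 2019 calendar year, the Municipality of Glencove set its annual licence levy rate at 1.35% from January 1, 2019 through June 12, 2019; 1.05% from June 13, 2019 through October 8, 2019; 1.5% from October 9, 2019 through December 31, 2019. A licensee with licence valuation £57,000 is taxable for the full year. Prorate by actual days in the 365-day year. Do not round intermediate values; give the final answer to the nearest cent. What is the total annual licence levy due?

£733.89

January 1 – June 12, 2019: 163 days at 1.35% → £57,000 × 1.35% × 163/365 = £343.6397
June 13 – October 8, 2019: 118 days at 1.05% → £57,000 × 1.05% × 118/365 = £193.4877
October 9 – December 31, 2019: 84 days at 1.5% → £57,000 × 1.5% × 84/365 = £196.7671
Total = £733.8945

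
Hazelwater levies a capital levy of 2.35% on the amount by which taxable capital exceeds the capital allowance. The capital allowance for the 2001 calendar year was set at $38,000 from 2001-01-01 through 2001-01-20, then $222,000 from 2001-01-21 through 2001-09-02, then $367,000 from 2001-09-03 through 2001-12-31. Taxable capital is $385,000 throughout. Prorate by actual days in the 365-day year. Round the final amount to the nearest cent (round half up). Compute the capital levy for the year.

2001-01-01 to 2001-01-20: 20 days, exemption $38,000 → ($385,000 − $38,000) × 2.35% × 20/365 = $446.8219
2001-01-21 to 2001-09-02: 225 days, exemption $222,000 → ($385,000 − $222,000) × 2.35% × 225/365 = $2,361.2671
2001-09-03 to 2001-12-31: 120 days, exemption $367,000 → ($385,000 − $367,000) × 2.35% × 120/365 = $139.0685
Total = $2,947.1575

$2,947.16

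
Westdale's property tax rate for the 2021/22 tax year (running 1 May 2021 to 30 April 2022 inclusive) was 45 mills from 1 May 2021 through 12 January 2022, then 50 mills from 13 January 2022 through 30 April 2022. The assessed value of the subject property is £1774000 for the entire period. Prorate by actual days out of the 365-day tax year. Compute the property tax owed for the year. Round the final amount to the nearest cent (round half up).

£82454.55

1 May 2021 – 12 January 2022: 257 days at 45 mills → £1774000 × 4.5% × 257/365 = £56209.0685
13 January – 30 April 2022: 108 days at 50 mills → £1774000 × 5% × 108/365 = £26245.4795
Total = £82454.5479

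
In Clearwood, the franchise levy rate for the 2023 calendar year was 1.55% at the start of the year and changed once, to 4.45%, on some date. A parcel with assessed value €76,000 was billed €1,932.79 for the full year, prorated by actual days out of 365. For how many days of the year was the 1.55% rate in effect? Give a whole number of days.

Let d = days at the first rate; then 365 − d days at the second rate.
€76,000 × [1.55%·d + 4.45%·(365−d)] / 365 = €1,932.79
Solving gives d = 240, so the new rate took effect on 29 Aug 2023.

240 days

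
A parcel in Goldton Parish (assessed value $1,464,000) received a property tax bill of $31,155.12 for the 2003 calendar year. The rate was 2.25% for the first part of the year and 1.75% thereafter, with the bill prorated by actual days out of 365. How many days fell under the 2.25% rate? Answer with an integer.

276 days

Let d = days at the first rate; then 365 − d days at the second rate.
$1,464,000 × [2.25%·d + 1.75%·(365−d)] / 365 = $31,155.12
Solving gives d = 276, so the new rate took effect on 4 October 2003.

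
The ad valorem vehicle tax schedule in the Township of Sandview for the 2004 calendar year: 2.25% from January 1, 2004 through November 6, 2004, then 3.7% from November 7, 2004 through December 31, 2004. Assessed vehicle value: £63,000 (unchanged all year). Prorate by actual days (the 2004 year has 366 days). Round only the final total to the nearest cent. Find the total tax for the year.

January 1 – November 6, 2004: 311 days at 2.25% → £63,000 × 2.25% × 311/366 = £1,204.4877
November 7 – December 31, 2004: 55 days at 3.7% → £63,000 × 3.7% × 55/366 = £350.2869
Total = £1,554.7746

£1,554.77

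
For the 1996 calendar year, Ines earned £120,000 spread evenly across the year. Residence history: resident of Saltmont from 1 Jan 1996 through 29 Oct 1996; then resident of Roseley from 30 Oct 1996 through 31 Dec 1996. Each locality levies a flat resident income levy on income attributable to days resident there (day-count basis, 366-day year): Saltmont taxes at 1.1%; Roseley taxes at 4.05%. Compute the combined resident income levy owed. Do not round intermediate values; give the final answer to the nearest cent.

£1,929.34

Saltmont, 1 Jan – 29 Oct 1996: 303 days → £120,000 × 1.1% × 303/366 = £1,092.7869
Roseley, 30 Oct – 31 Dec 1996: 63 days → £120,000 × 4.05% × 63/366 = £836.5574
Total = £1,929.3443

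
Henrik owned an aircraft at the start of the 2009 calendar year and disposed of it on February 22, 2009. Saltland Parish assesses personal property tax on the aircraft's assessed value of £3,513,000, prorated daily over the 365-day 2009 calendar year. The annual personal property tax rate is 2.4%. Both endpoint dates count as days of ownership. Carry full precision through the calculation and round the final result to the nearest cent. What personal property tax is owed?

£12,242.56

Days held (January 1 – February 22, 2009): 53 out of 365
Tax = £3,513,000 × 2.4% × 53/365 = £12,242.5644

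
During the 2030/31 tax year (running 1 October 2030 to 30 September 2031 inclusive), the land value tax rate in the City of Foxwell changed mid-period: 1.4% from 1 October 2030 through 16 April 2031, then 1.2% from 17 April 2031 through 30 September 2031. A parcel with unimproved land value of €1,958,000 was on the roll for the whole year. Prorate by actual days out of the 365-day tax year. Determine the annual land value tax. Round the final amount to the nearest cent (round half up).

1 October 2030 – 16 April 2031: 198 days at 1.4% → €1,958,000 × 1.4% × 198/365 = €14,870.0712
17 April – 30 September 2031: 167 days at 1.2% → €1,958,000 × 1.2% × 167/365 = €10,750.2247
Total = €25,620.2959

€25,620.30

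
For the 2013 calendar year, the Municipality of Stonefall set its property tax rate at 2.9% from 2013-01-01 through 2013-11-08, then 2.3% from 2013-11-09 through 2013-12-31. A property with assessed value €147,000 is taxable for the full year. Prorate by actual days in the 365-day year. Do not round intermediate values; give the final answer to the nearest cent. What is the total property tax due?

€4,134.93

2013-01-01 to 2013-11-08: 312 days at 2.9% → €147,000 × 2.9% × 312/365 = €3,643.9890
2013-11-09 to 2013-12-31: 53 days at 2.3% → €147,000 × 2.3% × 53/365 = €490.9397
Total = €4,134.9288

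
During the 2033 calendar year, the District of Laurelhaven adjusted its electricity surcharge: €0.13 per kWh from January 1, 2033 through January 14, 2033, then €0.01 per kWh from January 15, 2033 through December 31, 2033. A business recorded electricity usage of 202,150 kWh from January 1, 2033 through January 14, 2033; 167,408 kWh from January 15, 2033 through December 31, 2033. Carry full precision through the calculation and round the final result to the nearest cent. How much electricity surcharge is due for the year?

January 1 – January 14, 2033: 202,150 kWh at €0.13/kWh → €26,279.50
January 15 – December 31, 2033: 167,408 kWh at €0.01/kWh → €1,674.08

€27,953.58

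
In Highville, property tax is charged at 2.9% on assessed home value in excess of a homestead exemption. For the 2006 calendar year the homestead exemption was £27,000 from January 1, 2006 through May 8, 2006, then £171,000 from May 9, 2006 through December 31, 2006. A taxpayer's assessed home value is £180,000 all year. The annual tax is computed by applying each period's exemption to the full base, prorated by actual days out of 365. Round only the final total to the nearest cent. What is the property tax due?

£1,725.46

January 1 – May 8, 2006: 128 days, exemption £27,000 → (£180,000 − £27,000) × 2.9% × 128/365 = £1,555.9890
May 9 – December 31, 2006: 237 days, exemption £171,000 → (£180,000 − £171,000) × 2.9% × 237/365 = £169.4712
Total = £1,725.4603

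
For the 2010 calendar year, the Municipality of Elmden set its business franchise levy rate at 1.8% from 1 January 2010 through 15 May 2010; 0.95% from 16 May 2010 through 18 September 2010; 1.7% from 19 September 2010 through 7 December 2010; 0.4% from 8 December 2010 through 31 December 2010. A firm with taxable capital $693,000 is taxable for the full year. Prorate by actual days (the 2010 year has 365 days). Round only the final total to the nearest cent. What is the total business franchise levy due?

$9,650.74

1 January – 15 May 2010: 135 days at 1.8% → $693,000 × 1.8% × 135/365 = $4,613.6712
16 May – 18 September 2010: 126 days at 0.95% → $693,000 × 0.95% × 126/365 = $2,272.6603
19 September – 7 December 2010: 80 days at 1.7% → $693,000 × 1.7% × 80/365 = $2,582.1370
8 December – 31 December 2010: 24 days at 0.4% → $693,000 × 0.4% × 24/365 = $182.2685
Total = $9,650.7370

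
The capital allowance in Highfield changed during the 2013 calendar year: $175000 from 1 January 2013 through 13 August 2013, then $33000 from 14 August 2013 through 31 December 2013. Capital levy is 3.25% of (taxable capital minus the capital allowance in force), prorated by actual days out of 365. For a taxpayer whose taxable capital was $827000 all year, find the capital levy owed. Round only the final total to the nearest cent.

$22960.14

1 January – 13 August 2013: 225 days, exemption $175000 → ($827000 − $175000) × 3.25% × 225/365 = $13062.3288
14 August – 31 December 2013: 140 days, exemption $33000 → ($827000 − $33000) × 3.25% × 140/365 = $9897.8082
Total = $22960.1370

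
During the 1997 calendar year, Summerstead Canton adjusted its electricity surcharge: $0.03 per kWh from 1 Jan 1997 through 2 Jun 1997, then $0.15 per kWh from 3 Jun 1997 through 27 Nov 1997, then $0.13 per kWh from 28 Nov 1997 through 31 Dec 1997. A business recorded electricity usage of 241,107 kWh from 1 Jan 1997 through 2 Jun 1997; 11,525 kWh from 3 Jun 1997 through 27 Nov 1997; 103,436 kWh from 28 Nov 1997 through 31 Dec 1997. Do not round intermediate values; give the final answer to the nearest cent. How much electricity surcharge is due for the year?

$22,408.64

1 Jan – 2 Jun 1997: 241,107 kWh at $0.03/kWh → $7,233.21
3 Jun – 27 Nov 1997: 11,525 kWh at $0.15/kWh → $1,728.75
28 Nov – 31 Dec 1997: 103,436 kWh at $0.13/kWh → $13,446.68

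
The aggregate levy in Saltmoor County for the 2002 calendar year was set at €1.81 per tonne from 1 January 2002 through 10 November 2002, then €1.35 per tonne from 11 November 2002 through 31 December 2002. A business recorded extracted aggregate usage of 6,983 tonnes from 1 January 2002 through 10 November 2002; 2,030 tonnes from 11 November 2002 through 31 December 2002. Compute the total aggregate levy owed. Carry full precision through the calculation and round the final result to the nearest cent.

1 January – 10 November 2002: 6,983 tonnes at €1.81/tonne → €12,639.23
11 November – 31 December 2002: 2,030 tonnes at €1.35/tonne → €2,740.50

€15,379.73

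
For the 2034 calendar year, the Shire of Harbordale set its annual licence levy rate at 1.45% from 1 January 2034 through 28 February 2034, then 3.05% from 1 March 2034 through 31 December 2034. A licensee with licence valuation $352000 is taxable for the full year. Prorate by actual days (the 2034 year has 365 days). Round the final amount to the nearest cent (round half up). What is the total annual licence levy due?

1 January – 28 February 2034: 59 days at 1.45% → $352000 × 1.45% × 59/365 = $825.0301
1 March – 31 December 2034: 306 days at 3.05% → $352000 × 3.05% × 306/365 = $9000.5918
Total = $9825.6219

$9825.62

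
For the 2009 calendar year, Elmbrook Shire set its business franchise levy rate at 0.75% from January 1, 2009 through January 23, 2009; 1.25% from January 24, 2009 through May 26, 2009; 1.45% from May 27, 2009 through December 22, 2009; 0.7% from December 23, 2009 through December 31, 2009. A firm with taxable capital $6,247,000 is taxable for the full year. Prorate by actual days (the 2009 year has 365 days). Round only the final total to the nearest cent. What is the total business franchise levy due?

$82,460.40

January 1 – January 23, 2009: 23 days at 0.75% → $6,247,000 × 0.75% × 23/365 = $2,952.3493
January 24 – May 26, 2009: 123 days at 1.25% → $6,247,000 × 1.25% × 123/365 = $26,314.4178
May 27 – December 22, 2009: 210 days at 1.45% → $6,247,000 × 1.45% × 210/365 = $52,115.3836
December 23 – December 31, 2009: 9 days at 0.7% → $6,247,000 × 0.7% × 9/365 = $1,078.2493
Total = $82,460.4000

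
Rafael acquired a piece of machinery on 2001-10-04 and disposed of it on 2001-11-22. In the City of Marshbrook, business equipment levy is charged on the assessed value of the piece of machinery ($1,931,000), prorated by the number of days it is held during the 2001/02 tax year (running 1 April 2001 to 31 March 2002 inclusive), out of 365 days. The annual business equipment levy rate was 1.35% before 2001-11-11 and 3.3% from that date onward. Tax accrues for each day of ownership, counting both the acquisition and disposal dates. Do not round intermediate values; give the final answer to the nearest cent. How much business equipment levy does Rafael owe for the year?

2001-10-04 to 2001-11-10: 38 days at 1.35% → $1,931,000 × 1.35% × 38/365 = $2,713.9808
2001-11-11 to 2001-11-22: 12 days at 3.3% → $1,931,000 × 3.3% × 12/365 = $2,095.0027
Total = $4,808.9836

$4,808.98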